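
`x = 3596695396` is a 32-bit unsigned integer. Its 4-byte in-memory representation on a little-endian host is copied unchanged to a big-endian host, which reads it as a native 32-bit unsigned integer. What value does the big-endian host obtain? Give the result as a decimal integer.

3596695396 in 32-bit hexadecimal is 0xD6613764.
Stored little-endian, the bytes at ascending addresses are 64 37 61 D6.
Read back as big-endian, the last byte is least significant, giving 0x643761D6.
0x643761D6 = 1681351126.

1681351126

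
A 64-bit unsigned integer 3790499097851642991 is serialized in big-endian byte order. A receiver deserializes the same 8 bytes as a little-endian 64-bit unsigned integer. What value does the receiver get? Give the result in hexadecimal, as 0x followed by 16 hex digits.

3790499097851642991 in 64-bit hexadecimal is 0x349A8ED8B8E2C46F.
Stored big-endian, the bytes at ascending addresses are 34 9A 8E D8 B8 E2 C4 6F.
Read back as little-endian, the first byte is least significant, giving 0x6FC4E2B8D88E9A34.

0x6FC4E2B8D88E9A34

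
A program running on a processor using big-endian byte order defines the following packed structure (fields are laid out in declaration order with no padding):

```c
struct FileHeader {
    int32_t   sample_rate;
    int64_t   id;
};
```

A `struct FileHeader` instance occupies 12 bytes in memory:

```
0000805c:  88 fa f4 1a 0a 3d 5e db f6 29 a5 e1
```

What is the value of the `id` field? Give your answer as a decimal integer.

737850212779402721

`id` follows `sample_rate` (4 bytes), so it starts at byte offset 4 and occupies 8 bytes.
Bytes at offsets 4..11: 0A 3D 5E DB F6 29 A5 E1.
Big-endian: lowest address holds the most-significant byte.
The bytes are already most-significant first: 0x0A3D5EDBF629A5E1.
0x0A3D5EDBF629A5E1 = 737850212779402721.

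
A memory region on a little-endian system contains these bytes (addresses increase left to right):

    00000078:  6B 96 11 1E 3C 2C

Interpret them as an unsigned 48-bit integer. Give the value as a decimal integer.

48636714129003

Little-endian stores the least-significant byte at the lowest address.
Reassemble most-significant byte first: 2C 3C 1E 11 96 6B → 0x2C3C1E11966B.
0x2C3C1E11966B = 48636714129003.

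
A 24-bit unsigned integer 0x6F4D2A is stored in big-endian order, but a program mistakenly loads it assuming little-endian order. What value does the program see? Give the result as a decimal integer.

Stored big-endian, the bytes at ascending addresses are 6F 4D 2A.
Read back as little-endian, the first byte is least significant, giving 0x2A4D6F.
0x2A4D6F = 2772335.

2772335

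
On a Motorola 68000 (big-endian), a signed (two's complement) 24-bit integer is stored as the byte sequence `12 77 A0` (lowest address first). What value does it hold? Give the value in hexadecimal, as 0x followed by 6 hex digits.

0x1277A0

In big-endian order the high byte comes first in memory.
The bytes are already most-significant first: 0x1277A0.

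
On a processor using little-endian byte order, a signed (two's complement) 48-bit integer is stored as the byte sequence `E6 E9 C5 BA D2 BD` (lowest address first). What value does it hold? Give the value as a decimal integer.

In little-endian order the low byte comes first in memory.
Reassemble most-significant byte first: BD D2 BA C5 E9 E6 → 0xBDD2BAC5E9E6.
Top bit is set, so as a signed 48-bit value this is 0xBDD2BAC5E9E6 − 2^48 = -72762202396186.

-72762202396186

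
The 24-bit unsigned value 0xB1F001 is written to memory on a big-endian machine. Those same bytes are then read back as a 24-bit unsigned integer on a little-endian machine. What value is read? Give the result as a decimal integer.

Stored big-endian, the bytes at ascending addresses are B1 F0 01.
Read back as little-endian, the first byte is least significant, giving 0x01F0B1.
0x01F0B1 = 127153.

127153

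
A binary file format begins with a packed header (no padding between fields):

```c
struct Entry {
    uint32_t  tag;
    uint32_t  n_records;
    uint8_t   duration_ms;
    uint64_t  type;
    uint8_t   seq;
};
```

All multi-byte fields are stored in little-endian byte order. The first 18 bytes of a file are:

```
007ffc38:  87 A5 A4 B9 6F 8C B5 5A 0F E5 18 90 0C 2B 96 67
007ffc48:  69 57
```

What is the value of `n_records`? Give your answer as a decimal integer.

`n_records` follows `tag` (4 bytes), so it starts at byte offset 4 and occupies 4 bytes.
Bytes at offsets 4..7: 6F 8C B5 5A.
In little-endian order the low byte comes first in memory.
Reassemble most-significant byte first: 5A B5 8C 6F → 0x5AB58C6F.
0x5AB58C6F = 1521847407.

1521847407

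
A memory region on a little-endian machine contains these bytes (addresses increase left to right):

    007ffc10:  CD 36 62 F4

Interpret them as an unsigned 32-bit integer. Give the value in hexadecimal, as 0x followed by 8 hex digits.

Little-endian stores the least-significant byte at the lowest address.
Reassemble most-significant byte first: F4 62 36 CD → 0xF46236CD.

0xF46236CD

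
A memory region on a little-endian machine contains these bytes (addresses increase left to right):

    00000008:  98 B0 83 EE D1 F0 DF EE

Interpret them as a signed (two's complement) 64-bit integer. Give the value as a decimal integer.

Little-endian: lowest address holds the least-significant byte.
Reassemble most-significant byte first: EE DF F0 D1 EE 83 B0 98 → 0xEEDFF0D1EE83B098.
Top bit is set, so as a signed 64-bit value this is 0xEEDFF0D1EE83B098 − 2^64 = -1234002988435787624.

-1234002988435787624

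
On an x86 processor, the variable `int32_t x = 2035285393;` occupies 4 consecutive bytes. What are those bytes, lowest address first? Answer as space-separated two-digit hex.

2035285393 in hexadecimal, padded to 32 bits, is 0x794FFD91.
Split into bytes (most-significant first): 79 4F FD 91.
In little-endian order the low byte comes first in memory.
So at ascending addresses the bytes are 91 FD 4F 79.

91 FD 4F 79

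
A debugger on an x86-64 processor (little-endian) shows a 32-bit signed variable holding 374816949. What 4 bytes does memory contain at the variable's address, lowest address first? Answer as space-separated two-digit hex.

B5 40 57 16

374816949 in hexadecimal, padded to 32 bits, is 0x165740B5.
Split into bytes (most-significant first): 16 57 40 B5.
In little-endian order the low byte comes first in memory.
So at ascending addresses the bytes are B5 40 57 16.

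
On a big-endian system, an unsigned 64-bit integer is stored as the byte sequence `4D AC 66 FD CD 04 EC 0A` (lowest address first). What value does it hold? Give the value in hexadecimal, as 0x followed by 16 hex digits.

Big-endian stores the most-significant byte at the lowest address.
The bytes are already most-significant first: 0x4DAC66FDCD04EC0A.

0x4DAC66FDCD04EC0A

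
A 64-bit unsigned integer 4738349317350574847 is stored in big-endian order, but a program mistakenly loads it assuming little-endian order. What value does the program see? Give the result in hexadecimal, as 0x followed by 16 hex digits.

0xFF4A656A99FFC141

4738349317350574847 in 64-bit hexadecimal is 0x41C1FF996A654AFF.
Stored big-endian, the bytes at ascending addresses are 41 C1 FF 99 6A 65 4A FF.
Read back as little-endian, the first byte is least significant, giving 0xFF4A656A99FFC141.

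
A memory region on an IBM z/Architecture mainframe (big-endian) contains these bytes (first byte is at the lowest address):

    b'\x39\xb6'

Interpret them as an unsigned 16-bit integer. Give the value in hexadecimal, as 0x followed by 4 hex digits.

Big-endian stores the most-significant byte at the lowest address.
The bytes are already most-significant first: 0x39B6.

0x39B6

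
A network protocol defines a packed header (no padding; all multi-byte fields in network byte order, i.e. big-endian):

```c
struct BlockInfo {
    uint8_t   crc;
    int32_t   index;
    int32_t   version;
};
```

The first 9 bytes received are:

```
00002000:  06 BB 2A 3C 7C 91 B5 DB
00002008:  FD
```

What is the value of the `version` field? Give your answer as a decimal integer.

-1850352643

`version` follows `crc` (1 B), `index` (4 B), so it starts at offset 1 + 4 = 5 and occupies 4 bytes.
Bytes at offsets 5..8: 91 B5 DB FD.
Big-endian: lowest address holds the most-significant byte.
The bytes are already most-significant first: 0x91B5DBFD.
Top bit is set, so as a signed 32-bit value this is 0x91B5DBFD − 2^32 = -1850352643.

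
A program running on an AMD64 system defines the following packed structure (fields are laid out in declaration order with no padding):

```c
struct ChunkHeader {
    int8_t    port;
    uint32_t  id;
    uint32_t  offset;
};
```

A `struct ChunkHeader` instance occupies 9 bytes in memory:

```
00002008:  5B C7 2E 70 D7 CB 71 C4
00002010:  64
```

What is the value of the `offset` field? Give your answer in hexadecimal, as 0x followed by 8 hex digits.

0x64C471CB

`offset` follows `port` (1 B), `id` (4 B), so it starts at offset 1 + 4 = 5 and occupies 4 bytes.
Bytes at offsets 5..8: CB 71 C4 64.
Little-endian: lowest address holds the least-significant byte.
Reassemble most-significant byte first: 64 C4 71 CB → 0x64C471CB.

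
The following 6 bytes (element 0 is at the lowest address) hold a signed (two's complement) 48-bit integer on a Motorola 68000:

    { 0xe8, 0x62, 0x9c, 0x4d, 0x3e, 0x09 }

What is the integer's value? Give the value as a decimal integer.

-25964749963767

Big-endian: lowest address holds the most-significant byte.
The bytes are already most-significant first: 0xE8629C4D3E09.
Top bit is set, so as a signed 48-bit value this is 0xE8629C4D3E09 − 2^48 = -25964749963767.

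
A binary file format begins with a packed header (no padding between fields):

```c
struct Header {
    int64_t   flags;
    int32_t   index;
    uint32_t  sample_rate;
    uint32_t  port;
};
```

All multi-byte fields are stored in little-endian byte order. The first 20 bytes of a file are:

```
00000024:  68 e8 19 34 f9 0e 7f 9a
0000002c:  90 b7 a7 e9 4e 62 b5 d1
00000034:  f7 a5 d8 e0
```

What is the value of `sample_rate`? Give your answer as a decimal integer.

`sample_rate` follows `flags` (8 B), `index` (4 B), so it starts at offset 8 + 4 = 12 and occupies 4 bytes.
Bytes at offsets 12..15: 4E 62 B5 D1.
Little-endian: lowest address holds the least-significant byte.
Reassemble most-significant byte first: D1 B5 62 4E → 0xD1B5624E.
0xD1B5624E = 3518325326.

3518325326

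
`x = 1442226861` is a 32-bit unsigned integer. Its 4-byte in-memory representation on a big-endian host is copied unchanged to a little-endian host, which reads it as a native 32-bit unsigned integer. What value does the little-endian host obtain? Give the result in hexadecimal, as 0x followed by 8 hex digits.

0xADA2F655

1442226861 in 32-bit hexadecimal is 0x55F6A2AD.
Stored big-endian, the bytes at ascending addresses are 55 F6 A2 AD.
Read back as little-endian, the first byte is least significant, giving 0xADA2F655.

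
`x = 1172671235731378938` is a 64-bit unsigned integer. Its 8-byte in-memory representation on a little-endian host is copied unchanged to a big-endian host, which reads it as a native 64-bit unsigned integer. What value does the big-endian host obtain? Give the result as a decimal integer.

18037504318020142608

1172671235731378938 in 64-bit hexadecimal is 0x10462A469C1652FA.
Stored little-endian, the bytes at ascending addresses are FA 52 16 9C 46 2A 46 10.
Read back as big-endian, the last byte is least significant, giving 0xFA52169C462A4610.
0xFA52169C462A4610 = 18037504318020142608.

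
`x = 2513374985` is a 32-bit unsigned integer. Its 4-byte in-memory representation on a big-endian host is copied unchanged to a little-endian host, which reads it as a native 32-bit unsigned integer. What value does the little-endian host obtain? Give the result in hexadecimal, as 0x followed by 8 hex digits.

0x090FCF95

2513374985 in 32-bit hexadecimal is 0x95CF0F09.
Stored big-endian, the bytes at ascending addresses are 95 CF 0F 09.
Read back as little-endian, the first byte is least significant, giving 0x090FCF95.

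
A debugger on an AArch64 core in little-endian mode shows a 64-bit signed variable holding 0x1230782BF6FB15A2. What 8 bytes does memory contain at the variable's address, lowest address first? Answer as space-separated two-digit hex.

Split into bytes (most-significant first): 12 30 78 2B F6 FB 15 A2.
Little-endian stores the least-significant byte at the lowest address.
So at ascending addresses the bytes are A2 15 FB F6 2B 78 30 12.

A2 15 FB F6 2B 78 30 12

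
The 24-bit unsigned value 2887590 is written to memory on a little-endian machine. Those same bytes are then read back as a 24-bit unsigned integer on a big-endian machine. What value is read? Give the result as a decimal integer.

2887590 in 24-bit hexadecimal is 0x2C0FA6.
Stored little-endian, the bytes at ascending addresses are A6 0F 2C.
Read back as big-endian, the last byte is least significant, giving 0xA60F2C.
0xA60F2C = 10882860.

10882860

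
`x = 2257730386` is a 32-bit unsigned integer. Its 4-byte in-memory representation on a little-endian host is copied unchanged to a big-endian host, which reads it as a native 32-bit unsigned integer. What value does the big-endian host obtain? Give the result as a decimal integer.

1379635846

2257730386 in 32-bit hexadecimal is 0x86923B52.
Stored little-endian, the bytes at ascending addresses are 52 3B 92 86.
Read back as big-endian, the last byte is least significant, giving 0x523B9286.
0x523B9286 = 1379635846.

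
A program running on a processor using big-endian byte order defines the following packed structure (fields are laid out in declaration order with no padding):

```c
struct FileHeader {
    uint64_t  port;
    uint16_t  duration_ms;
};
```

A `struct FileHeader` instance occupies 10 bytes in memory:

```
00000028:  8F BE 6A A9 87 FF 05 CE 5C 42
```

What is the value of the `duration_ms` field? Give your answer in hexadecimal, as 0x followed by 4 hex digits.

0x5C42

`duration_ms` follows `port` (8 bytes), so it starts at byte offset 8 and occupies 2 bytes.
Bytes at offsets 8..9: 5C 42.
Big-endian stores the most-significant byte at the lowest address.
The bytes are already most-significant first: 0x5C42.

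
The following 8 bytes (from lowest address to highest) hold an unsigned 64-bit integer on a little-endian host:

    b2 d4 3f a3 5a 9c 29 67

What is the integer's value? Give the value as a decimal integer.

7433644573051573426

Little-endian: lowest address holds the least-significant byte.
Reassemble most-significant byte first: 67 29 9C 5A A3 3F D4 B2 → 0x67299C5AA33FD4B2.
0x67299C5AA33FD4B2 = 7433644573051573426.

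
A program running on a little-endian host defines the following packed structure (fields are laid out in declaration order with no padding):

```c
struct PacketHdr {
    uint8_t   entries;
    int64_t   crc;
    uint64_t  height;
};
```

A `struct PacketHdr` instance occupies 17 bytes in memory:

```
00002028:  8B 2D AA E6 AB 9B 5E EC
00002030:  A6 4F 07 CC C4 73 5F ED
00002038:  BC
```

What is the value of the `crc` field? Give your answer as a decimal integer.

`crc` follows `entries` (1 byte), so it starts at byte offset 1 and occupies 8 bytes.
Bytes at offsets 1..8: 2D AA E6 AB 9B 5E EC A6.
Little-endian: lowest address holds the least-significant byte.
Reassemble most-significant byte first: A6 EC 5E 9B AB E6 AA 2D → 0xA6EC5E9BABE6AA2D.
Top bit is set, so as a signed 64-bit value this is 0xA6EC5E9BABE6AA2D − 2^64 = -6418651346212836819.

-6418651346212836819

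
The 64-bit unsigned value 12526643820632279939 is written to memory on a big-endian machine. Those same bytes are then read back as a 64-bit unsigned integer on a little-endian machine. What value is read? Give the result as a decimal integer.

12526643820632279939 in 64-bit hexadecimal is 0xADD7942F94A10B83.
Stored big-endian, the bytes at ascending addresses are AD D7 94 2F 94 A1 0B 83.
Read back as little-endian, the first byte is least significant, giving 0x830BA1942F94D7AD.
0x830BA1942F94D7AD = 9442818701537892269.

9442818701537892269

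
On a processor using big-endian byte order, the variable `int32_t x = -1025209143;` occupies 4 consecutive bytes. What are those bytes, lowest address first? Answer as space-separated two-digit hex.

C2 E4 8C C9

Two's complement of -1025209143 in 32 bits: 1025209143 = 0x3D1B7337; invert → 0xC2E48CC8; add 1 → 0xC2E48CC9.
Split into bytes (most-significant first): C2 E4 8C C9.
Big-endian: lowest address holds the most-significant byte.
So the memory order matches the most-significant-first order: C2 E4 8C C9.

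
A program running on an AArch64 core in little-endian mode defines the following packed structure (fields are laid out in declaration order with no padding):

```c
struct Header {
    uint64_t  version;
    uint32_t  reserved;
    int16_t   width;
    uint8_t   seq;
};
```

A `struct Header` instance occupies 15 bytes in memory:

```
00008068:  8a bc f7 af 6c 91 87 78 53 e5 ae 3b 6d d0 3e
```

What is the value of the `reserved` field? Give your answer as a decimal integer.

1001317715

`reserved` follows `version` (8 bytes), so it starts at byte offset 8 and occupies 4 bytes.
Bytes at offsets 8..11: 53 E5 AE 3B.
In little-endian order the low byte comes first in memory.
Reassemble most-significant byte first: 3B AE E5 53 → 0x3BAEE553.
0x3BAEE553 = 1001317715.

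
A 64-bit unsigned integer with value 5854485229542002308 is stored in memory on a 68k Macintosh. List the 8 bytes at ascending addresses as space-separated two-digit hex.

5854485229542002308 in hexadecimal, padded to 64 bits, is 0x513F4F4C419F4E84.
Split into bytes (most-significant first): 51 3F 4F 4C 41 9F 4E 84.
In big-endian order the high byte comes first in memory.
So the memory order matches the most-significant-first order: 51 3F 4F 4C 41 9F 4E 84.

51 3F 4F 4C 41 9F 4E 84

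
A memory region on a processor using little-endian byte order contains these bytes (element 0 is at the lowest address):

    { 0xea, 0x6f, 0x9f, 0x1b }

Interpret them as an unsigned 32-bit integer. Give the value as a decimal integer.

463433706

Little-endian: lowest address holds the least-significant byte.
Reassemble most-significant byte first: 1B 9F 6F EA → 0x1B9F6FEA.
0x1B9F6FEA = 463433706.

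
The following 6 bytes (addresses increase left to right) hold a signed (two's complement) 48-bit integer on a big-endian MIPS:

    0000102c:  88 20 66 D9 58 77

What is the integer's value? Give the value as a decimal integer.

-131802230859657

Big-endian: lowest address holds the most-significant byte.
The bytes are already most-significant first: 0x882066D95877.
Top bit is set, so as a signed 48-bit value this is 0x882066D95877 − 2^48 = -131802230859657.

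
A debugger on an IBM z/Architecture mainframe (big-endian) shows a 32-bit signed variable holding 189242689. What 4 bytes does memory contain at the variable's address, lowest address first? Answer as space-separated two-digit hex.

0B 47 9D 41

189242689 in hexadecimal, padded to 32 bits, is 0x0B479D41.
Split into bytes (most-significant first): 0B 47 9D 41.
In big-endian order the high byte comes first in memory.
So the memory order matches the most-significant-first order: 0B 47 9D 41.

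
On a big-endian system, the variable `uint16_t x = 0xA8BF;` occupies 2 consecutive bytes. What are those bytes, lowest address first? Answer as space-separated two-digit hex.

Split into bytes (most-significant first): A8 BF.
In big-endian order the high byte comes first in memory.
So the memory order matches the most-significant-first order: A8 BF.

A8 BF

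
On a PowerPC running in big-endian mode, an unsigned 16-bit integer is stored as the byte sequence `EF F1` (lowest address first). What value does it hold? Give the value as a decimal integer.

In big-endian order the high byte comes first in memory.
The bytes are already most-significant first: 0xEFF1.
0xEFF1 = 61425.

61425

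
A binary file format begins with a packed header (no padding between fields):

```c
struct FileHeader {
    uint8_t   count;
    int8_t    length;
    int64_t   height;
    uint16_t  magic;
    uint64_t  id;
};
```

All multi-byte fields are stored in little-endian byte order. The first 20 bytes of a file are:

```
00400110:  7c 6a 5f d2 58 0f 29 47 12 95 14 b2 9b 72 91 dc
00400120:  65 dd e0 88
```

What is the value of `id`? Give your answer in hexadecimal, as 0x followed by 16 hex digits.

0x88E0DD65DC91729B

`id` follows `count` (1 B), `length` (1 B), `height` (8 B), `magic` (2 B), so it starts at offset 1 + 1 + 8 + 2 = 12 and occupies 8 bytes.
Bytes at offsets 12..19: 9B 72 91 DC 65 DD E0 88.
Little-endian: lowest address holds the least-significant byte.
Reassemble most-significant byte first: 88 E0 DD 65 DC 91 72 9B → 0x88E0DD65DC91729B.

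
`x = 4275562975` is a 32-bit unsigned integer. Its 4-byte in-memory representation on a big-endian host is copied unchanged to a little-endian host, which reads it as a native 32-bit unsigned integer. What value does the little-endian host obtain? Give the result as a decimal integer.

4275562975 in 32-bit hexadecimal is 0xFED7E9DF.
Stored big-endian, the bytes at ascending addresses are FE D7 E9 DF.
Read back as little-endian, the first byte is least significant, giving 0xDFE9D7FE.
0xDFE9D7FE = 3756644350.

3756644350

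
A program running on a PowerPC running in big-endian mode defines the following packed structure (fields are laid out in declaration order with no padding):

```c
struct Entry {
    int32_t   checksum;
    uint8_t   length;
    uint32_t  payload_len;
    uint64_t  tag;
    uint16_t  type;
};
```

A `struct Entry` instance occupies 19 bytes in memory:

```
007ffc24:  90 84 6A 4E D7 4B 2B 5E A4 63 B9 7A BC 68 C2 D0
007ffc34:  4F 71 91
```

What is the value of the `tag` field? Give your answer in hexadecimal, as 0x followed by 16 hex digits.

0x63B97ABC68C2D04F

`tag` follows `checksum` (4 B), `length` (1 B), `payload_len` (4 B), so it starts at offset 4 + 1 + 4 = 9 and occupies 8 bytes.
Bytes at offsets 9..16: 63 B9 7A BC 68 C2 D0 4F.
Big-endian: lowest address holds the most-significant byte.
The bytes are already most-significant first: 0x63B97ABC68C2D04F.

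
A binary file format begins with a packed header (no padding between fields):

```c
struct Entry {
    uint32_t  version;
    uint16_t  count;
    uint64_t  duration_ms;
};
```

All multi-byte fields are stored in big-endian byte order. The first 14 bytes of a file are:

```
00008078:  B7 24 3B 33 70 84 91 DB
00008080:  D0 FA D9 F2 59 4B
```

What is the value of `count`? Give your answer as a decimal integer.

`count` follows `version` (4 bytes), so it starts at byte offset 4 and occupies 2 bytes.
Bytes at offsets 4..5: 70 84.
Big-endian: lowest address holds the most-significant byte.
The bytes are already most-significant first: 0x7084.
0x7084 = 28804.

28804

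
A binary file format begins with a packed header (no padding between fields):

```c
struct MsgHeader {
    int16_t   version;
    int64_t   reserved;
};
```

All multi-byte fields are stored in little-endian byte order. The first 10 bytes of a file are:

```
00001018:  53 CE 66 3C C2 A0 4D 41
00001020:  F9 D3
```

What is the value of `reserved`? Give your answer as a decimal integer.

-3172432660840432538

`reserved` follows `version` (2 bytes), so it starts at byte offset 2 and occupies 8 bytes.
Bytes at offsets 2..9: 66 3C C2 A0 4D 41 F9 D3.
Little-endian: lowest address holds the least-significant byte.
Reassemble most-significant byte first: D3 F9 41 4D A0 C2 3C 66 → 0xD3F9414DA0C23C66.
Top bit is set, so as a signed 64-bit value this is 0xD3F9414DA0C23C66 − 2^64 = -3172432660840432538.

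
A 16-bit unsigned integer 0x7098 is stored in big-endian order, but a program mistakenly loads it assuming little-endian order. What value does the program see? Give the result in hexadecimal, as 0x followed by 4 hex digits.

0x9870

Stored big-endian, the bytes at ascending addresses are 70 98.
Read back as little-endian, the first byte is least significant, giving 0x9870.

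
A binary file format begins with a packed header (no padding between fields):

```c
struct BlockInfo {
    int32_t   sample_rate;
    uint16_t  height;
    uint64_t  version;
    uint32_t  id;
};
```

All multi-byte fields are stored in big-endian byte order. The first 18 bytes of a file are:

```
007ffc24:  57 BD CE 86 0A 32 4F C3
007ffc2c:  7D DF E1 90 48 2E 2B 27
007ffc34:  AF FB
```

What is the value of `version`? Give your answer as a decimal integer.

5747575949970393134

`version` follows `sample_rate` (4 B), `height` (2 B), so it starts at offset 4 + 2 = 6 and occupies 8 bytes.
Bytes at offsets 6..13: 4F C3 7D DF E1 90 48 2E.
Big-endian: lowest address holds the most-significant byte.
The bytes are already most-significant first: 0x4FC37DDFE190482E.
0x4FC37DDFE190482E = 5747575949970393134.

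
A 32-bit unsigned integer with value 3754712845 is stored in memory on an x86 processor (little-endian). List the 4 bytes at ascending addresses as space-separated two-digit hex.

3754712845 in hexadecimal, padded to 32 bits, is 0xDFCC5F0D.
Split into bytes (most-significant first): DF CC 5F 0D.
In little-endian order the low byte comes first in memory.
So at ascending addresses the bytes are 0D 5F CC DF.

0D 5F CC DF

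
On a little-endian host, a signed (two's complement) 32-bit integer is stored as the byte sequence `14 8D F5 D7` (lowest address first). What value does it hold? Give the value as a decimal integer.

Little-endian stores the least-significant byte at the lowest address.
Reassemble most-significant byte first: D7 F5 8D 14 → 0xD7F58D14.
Top bit is set, so as a signed 32-bit value this is 0xD7F58D14 − 2^32 = -671773420.

-671773420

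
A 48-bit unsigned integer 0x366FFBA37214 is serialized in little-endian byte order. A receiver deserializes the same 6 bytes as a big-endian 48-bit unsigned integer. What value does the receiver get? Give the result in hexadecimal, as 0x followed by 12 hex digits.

0x1472A3FB6F36

Stored little-endian, the bytes at ascending addresses are 14 72 A3 FB 6F 36.
Read back as big-endian, the last byte is least significant, giving 0x1472A3FB6F36.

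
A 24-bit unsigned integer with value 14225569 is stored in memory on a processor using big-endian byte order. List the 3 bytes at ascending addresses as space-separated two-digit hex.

D9 10 A1

14225569 in hexadecimal, padded to 24 bits, is 0xD910A1.
Split into bytes (most-significant first): D9 10 A1.
In big-endian order the high byte comes first in memory.
So the memory order matches the most-significant-first order: D9 10 A1.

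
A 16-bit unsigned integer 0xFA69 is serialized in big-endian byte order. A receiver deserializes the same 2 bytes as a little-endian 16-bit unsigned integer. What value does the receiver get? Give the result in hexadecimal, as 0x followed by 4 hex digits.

0x69FA

Stored big-endian, the bytes at ascending addresses are FA 69.
Read back as little-endian, the first byte is least significant, giving 0x69FA.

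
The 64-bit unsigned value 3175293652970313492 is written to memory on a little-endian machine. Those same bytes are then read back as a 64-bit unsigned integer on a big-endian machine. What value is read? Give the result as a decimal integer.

1447864411089276972

3175293652970313492 in 64-bit hexadecimal is 0x2C10E8C102D91714.
Stored little-endian, the bytes at ascending addresses are 14 17 D9 02 C1 E8 10 2C.
Read back as big-endian, the last byte is least significant, giving 0x1417D902C1E8102C.
0x1417D902C1E8102C = 1447864411089276972.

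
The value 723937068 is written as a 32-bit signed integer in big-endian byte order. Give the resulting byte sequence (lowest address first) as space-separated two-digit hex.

723937068 in hexadecimal, padded to 32 bits, is 0x2B26672C.
Split into bytes (most-significant first): 2B 26 67 2C.
In big-endian order the high byte comes first in memory.
So the memory order matches the most-significant-first order: 2B 26 67 2C.

2B 26 67 2C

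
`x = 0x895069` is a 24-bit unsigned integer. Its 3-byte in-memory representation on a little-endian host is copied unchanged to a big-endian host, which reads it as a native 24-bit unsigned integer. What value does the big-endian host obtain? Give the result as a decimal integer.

Stored little-endian, the bytes at ascending addresses are 69 50 89.
Read back as big-endian, the last byte is least significant, giving 0x695089.
0x695089 = 6901897.

6901897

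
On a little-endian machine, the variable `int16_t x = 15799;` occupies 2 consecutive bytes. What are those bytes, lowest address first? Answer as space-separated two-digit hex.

B7 3D

15799 in hexadecimal, padded to 16 bits, is 0x3DB7.
Split into bytes (most-significant first): 3D B7.
Little-endian: lowest address holds the least-significant byte.
So at ascending addresses the bytes are B7 3D.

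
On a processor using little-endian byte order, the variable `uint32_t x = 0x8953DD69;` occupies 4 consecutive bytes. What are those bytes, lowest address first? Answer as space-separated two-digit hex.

Split into bytes (most-significant first): 89 53 DD 69.
In little-endian order the low byte comes first in memory.
So at ascending addresses the bytes are 69 DD 53 89.

69 DD 53 89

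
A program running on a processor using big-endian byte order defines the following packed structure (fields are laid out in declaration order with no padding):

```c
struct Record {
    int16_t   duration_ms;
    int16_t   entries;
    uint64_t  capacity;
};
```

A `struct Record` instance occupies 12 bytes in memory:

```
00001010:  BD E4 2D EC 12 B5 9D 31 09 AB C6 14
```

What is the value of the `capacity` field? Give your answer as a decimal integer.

1348156497408542228

`capacity` follows `duration_ms` (2 B), `entries` (2 B), so it starts at offset 2 + 2 = 4 and occupies 8 bytes.
Bytes at offsets 4..11: 12 B5 9D 31 09 AB C6 14.
Big-endian: lowest address holds the most-significant byte.
The bytes are already most-significant first: 0x12B59D3109ABC614.
0x12B59D3109ABC614 = 1348156497408542228.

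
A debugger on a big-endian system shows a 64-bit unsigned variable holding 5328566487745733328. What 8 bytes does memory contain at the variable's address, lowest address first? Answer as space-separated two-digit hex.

5328566487745733328 in hexadecimal, padded to 64 bits, is 0x49F2DEFD1822A2D0.
Split into bytes (most-significant first): 49 F2 DE FD 18 22 A2 D0.
Big-endian: lowest address holds the most-significant byte.
So the memory order matches the most-significant-first order: 49 F2 DE FD 18 22 A2 D0.

49 F2 DE FD 18 22 A2 D0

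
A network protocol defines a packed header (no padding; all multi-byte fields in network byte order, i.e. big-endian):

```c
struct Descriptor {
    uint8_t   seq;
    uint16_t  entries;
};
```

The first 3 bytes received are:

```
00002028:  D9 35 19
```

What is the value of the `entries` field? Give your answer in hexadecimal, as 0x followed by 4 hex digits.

0x3519

`entries` follows `seq` (1 byte), so it starts at byte offset 1 and occupies 2 bytes.
Bytes at offsets 1..2: 35 19.
In big-endian order the high byte comes first in memory.
The bytes are already most-significant first: 0x3519.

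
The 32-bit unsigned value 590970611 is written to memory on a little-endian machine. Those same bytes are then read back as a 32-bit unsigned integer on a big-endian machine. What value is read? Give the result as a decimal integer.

4085135651

590970611 in 32-bit hexadecimal is 0x23397EF3.
Stored little-endian, the bytes at ascending addresses are F3 7E 39 23.
Read back as big-endian, the last byte is least significant, giving 0xF37E3923.
0xF37E3923 = 4085135651.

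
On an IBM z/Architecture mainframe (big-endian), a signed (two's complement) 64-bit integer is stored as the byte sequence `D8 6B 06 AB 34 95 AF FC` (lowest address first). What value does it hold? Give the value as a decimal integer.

-2852178606617677828

In big-endian order the high byte comes first in memory.
The bytes are already most-significant first: 0xD86B06AB3495AFFC.
Top bit is set, so as a signed 64-bit value this is 0xD86B06AB3495AFFC − 2^64 = -2852178606617677828.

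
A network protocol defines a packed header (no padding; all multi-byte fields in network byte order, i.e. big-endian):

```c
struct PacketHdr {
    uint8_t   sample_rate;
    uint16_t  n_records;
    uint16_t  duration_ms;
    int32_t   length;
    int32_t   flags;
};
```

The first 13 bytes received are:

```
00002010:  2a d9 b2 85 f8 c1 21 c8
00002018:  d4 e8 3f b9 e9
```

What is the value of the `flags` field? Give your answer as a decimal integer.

-398476823

`flags` follows `sample_rate` (1 B), `n_records` (2 B), `duration_ms` (2 B), `length` (4 B), so it starts at offset 1 + 2 + 2 + 4 = 9 and occupies 4 bytes.
Bytes at offsets 9..12: E8 3F B9 E9.
Big-endian: lowest address holds the most-significant byte.
The bytes are already most-significant first: 0xE83FB9E9.
Top bit is set, so as a signed 32-bit value this is 0xE83FB9E9 − 2^32 = -398476823.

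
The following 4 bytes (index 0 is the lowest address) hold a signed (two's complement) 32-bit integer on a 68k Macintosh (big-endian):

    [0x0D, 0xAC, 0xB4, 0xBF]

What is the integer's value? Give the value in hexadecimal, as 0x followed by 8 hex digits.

Big-endian: lowest address holds the most-significant byte.
The bytes are already most-significant first: 0x0DACB4BF.

0x0DACB4BF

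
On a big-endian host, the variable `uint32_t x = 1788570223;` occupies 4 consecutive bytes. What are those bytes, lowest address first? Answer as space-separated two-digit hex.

1788570223 in hexadecimal, padded to 32 bits, is 0x6A9B6A6F.
Split into bytes (most-significant first): 6A 9B 6A 6F.
In big-endian order the high byte comes first in memory.
So the memory order matches the most-significant-first order: 6A 9B 6A 6F.

6A 9B 6A 6F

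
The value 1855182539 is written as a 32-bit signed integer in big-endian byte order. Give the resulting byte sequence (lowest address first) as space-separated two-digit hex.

1855182539 in hexadecimal, padded to 32 bits, is 0x6E93D6CB.
Split into bytes (most-significant first): 6E 93 D6 CB.
Big-endian: lowest address holds the most-significant byte.
So the memory order matches the most-significant-first order: 6E 93 D6 CB.

6E 93 D6 CB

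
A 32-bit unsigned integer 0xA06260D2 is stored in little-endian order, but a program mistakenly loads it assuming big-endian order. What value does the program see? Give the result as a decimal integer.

Stored little-endian, the bytes at ascending addresses are D2 60 62 A0.
Read back as big-endian, the last byte is least significant, giving 0xD26062A0.
0xD26062A0 = 3529532064.

3529532064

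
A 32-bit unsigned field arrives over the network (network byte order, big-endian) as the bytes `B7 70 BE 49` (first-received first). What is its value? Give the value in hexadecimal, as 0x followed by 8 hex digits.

0xB770BE49

Big-endian: lowest address holds the most-significant byte.
The bytes are already most-significant first: 0xB770BE49.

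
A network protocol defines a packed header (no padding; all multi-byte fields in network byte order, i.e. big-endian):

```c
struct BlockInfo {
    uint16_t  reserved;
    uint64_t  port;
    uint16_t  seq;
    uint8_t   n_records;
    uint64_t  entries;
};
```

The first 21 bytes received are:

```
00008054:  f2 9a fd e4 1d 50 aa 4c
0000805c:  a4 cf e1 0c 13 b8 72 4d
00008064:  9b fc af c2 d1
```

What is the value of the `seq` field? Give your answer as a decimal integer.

57612

`seq` follows `reserved` (2 B), `port` (8 B), so it starts at offset 2 + 8 = 10 and occupies 2 bytes.
Bytes at offsets 10..11: E1 0C.
In big-endian order the high byte comes first in memory.
The bytes are already most-significant first: 0xE10C.
0xE10C = 57612.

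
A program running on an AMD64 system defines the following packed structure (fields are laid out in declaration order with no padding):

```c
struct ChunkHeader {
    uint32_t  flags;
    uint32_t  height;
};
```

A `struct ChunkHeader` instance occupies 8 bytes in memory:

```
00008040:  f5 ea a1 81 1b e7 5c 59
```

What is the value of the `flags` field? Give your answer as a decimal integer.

2174872309

`flags` is the first field, at byte offset 0, occupying 4 bytes.
Bytes at offsets 0..3: F5 EA A1 81.
In little-endian order the low byte comes first in memory.
Reassemble most-significant byte first: 81 A1 EA F5 → 0x81A1EAF5.
0x81A1EAF5 = 2174872309.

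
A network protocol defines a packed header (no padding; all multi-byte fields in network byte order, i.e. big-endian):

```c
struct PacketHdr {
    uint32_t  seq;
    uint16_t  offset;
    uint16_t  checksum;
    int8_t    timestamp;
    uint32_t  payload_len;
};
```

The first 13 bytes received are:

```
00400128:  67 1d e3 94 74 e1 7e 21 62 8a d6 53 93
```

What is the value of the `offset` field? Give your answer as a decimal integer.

29921

`offset` follows `seq` (4 bytes), so it starts at byte offset 4 and occupies 2 bytes.
Bytes at offsets 4..5: 74 E1.
In big-endian order the high byte comes first in memory.
The bytes are already most-significant first: 0x74E1.
0x74E1 = 29921.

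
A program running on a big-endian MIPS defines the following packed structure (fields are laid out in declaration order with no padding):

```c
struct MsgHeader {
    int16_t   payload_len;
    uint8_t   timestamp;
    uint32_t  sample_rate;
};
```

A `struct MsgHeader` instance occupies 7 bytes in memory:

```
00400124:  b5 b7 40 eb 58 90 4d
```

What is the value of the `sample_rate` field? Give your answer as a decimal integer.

`sample_rate` follows `payload_len` (2 B), `timestamp` (1 B), so it starts at offset 2 + 1 = 3 and occupies 4 bytes.
Bytes at offsets 3..6: EB 58 90 4D.
In big-endian order the high byte comes first in memory.
The bytes are already most-significant first: 0xEB58904D.
0xEB58904D = 3948449869.

3948449869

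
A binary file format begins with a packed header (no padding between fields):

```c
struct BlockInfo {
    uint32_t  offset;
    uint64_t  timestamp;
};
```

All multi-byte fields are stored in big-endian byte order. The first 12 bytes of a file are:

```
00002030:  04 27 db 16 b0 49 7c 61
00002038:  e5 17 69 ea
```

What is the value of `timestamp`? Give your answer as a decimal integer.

`timestamp` follows `offset` (4 bytes), so it starts at byte offset 4 and occupies 8 bytes.
Bytes at offsets 4..11: B0 49 7C 61 E5 17 69 EA.
Big-endian stores the most-significant byte at the lowest address.
The bytes are already most-significant first: 0xB0497C61E51769EA.
0xB0497C61E51769EA = 12702820983872383466.

12702820983872383466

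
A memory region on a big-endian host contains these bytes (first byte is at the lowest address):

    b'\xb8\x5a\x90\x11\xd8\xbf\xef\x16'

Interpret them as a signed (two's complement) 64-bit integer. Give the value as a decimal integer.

In big-endian order the high byte comes first in memory.
The bytes are already most-significant first: 0xB85A9011D8BFEF16.
Top bit is set, so as a signed 64-bit value this is 0xB85A9011D8BFEF16 − 2^64 = -5162655616501551338.

-5162655616501551338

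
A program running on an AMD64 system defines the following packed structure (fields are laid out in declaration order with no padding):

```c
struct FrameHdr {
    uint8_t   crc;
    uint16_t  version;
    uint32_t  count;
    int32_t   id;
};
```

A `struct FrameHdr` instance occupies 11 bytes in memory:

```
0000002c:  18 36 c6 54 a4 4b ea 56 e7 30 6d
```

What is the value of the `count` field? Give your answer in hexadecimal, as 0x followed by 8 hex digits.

0xEA4BA454

`count` follows `crc` (1 B), `version` (2 B), so it starts at offset 1 + 2 = 3 and occupies 4 bytes.
Bytes at offsets 3..6: 54 A4 4B EA.
Little-endian: lowest address holds the least-significant byte.
Reassemble most-significant byte first: EA 4B A4 54 → 0xEA4BA454.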